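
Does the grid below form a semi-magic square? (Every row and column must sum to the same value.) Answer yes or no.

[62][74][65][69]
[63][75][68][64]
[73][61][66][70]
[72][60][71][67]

Yes

Row 1: 62 + 74 + 65 + 69 = 270.
Row 2: 63 + 75 + 68 + 64 = 270.
Row 3: 73 + 61 + 66 + 70 = 270.
Row 4: 72 + 60 + 71 + 67 = 270.
Column 1: 62 + 63 + 73 + 72 = 270.
Column 2: 74 + 75 + 61 + 60 = 270.
Column 3: 65 + 68 + 66 + 71 = 270.
Column 4: 69 + 64 + 70 + 67 = 270.
All lines sum to 270.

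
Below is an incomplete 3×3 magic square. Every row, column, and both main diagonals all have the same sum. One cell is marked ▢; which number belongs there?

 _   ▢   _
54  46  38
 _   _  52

Row 2 is complete and sums to 138; that is the magic constant.
Column 3: 38 + 52 + ? = 138, so (1,3) = 48.
Main diagonal: 46 + 52 + ? = 138, so (1,1) = 40.
Anti-diagonal: 48 + 46 + ? = 138, so (3,1) = 44.
Row 1 needs 138; the known cells sum to 88, so (1,2) = 50.

50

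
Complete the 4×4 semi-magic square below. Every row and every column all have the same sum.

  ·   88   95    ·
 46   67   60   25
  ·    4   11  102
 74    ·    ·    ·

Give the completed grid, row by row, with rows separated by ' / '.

-3 88 95 18 / 46 67 60 25 / 81 4 11 102 / 74 39 32 53

Row 2 is already complete: 46 + 67 + 60 + 25 = 198, so that is the magic constant.
Row 3 needs 198; the known cells sum to 117, so (3,1) = 81.
From column 1, 198 − (46 + 81 + 74) gives (1,1) = -3.
Column 2 must total 198; the given cells sum to 159, so (4,2) = 39.
Column 3 must total 198; the given cells sum to 166, so (4,3) = 32.
From row 1, 198 − (-3 + 88 + 95) gives (1,4) = 18.
The remaining cell in row 4 is (4,4) = 198 − 145 = 53.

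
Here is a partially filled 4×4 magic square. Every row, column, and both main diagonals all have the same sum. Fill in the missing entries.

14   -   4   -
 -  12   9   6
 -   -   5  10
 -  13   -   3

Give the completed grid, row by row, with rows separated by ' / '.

Main diagonal is already complete: 14 + 12 + 5 + 3 = 34, so that is the magic constant.
Row 2 needs 34; the known cells sum to 27, so (2,1) = 7.
Column 3: 4 + 9 + 5 + ? = 34, so (4,3) = 16.
Column 4 must total 34; the given cells sum to 19, so (1,4) = 15.
Row 1 must total 34; the given cells sum to 33, so (1,2) = 1.
The remaining cell in row 4 is (4,1) = 34 − 32 = 2.
From column 1, 34 − (14 + 7 + 2) gives (3,1) = 11.
Column 2 must total 34; the given cells sum to 26, so (3,2) = 8.

14 1 4 15 / 7 12 9 6 / 11 8 5 10 / 2 13 16 3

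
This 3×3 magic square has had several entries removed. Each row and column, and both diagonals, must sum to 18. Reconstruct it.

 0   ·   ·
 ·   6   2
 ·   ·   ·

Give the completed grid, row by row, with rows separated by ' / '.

0 14 4 / 10 6 2 / 8 -2 12

Using row 2: 6 + 2 + ? → (2,1) = 18 − 8 = 10.
Column 1: 0 + 10 + ? = 18, so (3,1) = 8.
Main diagonal must total 18; the given cells sum to 6, so (3,3) = 12.
From anti-diagonal, 18 − (6 + 8) gives (1,3) = 4.
Using row 1: 0 + 4 + ? → (1,2) = 18 − 4 = 14.
Using row 3: 8 + 12 + ? → (3,2) = 18 − 20 = -2.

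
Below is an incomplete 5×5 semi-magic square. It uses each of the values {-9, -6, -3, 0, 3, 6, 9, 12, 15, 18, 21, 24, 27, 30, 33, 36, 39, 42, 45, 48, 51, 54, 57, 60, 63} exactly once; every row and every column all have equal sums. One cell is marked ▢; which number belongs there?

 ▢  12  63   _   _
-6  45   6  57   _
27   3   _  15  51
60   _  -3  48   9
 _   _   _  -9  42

36

The 25 entries sum to 675, so each line sums to 675/5 = 135.
Row 2 needs 135; the known cells sum to 102, so (2,5) = 33.
From row 3, 135 − (27 + 3 + 15 + 51) gives (3,3) = 39.
Using row 4: 60 + (-3) + 48 + 9 + ? → (4,2) = 135 − 114 = 21.
Using column 2: 12 + 45 + 3 + 21 + ? → (5,2) = 135 − 81 = 54.
From column 3, 135 − (63 + 6 + 39 + (-3)) gives (5,3) = 30.
From column 4, 135 − (57 + 15 + 48 + (-9)) gives (1,4) = 24.
The remaining cell in column 5 is (1,5) = 135 − 135 = 0.
From row 1, 135 − (12 + 63 + 24 + 0) gives (1,1) = 36.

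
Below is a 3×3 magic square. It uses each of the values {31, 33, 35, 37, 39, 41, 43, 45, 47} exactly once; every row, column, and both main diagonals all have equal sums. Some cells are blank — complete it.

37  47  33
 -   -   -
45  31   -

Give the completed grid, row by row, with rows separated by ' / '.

37 47 33 / 35 39 43 / 45 31 41

The 9 entries sum to 351, so each line sums to 351/3 = 117.
The remaining cell in row 3 is (3,3) = 117 − 76 = 41.
Using column 1: 37 + 45 + ? → (2,1) = 117 − 82 = 35.
Column 2 needs 117; the known cells sum to 78, so (2,2) = 39.
Using column 3: 33 + 41 + ? → (2,3) = 117 − 74 = 43.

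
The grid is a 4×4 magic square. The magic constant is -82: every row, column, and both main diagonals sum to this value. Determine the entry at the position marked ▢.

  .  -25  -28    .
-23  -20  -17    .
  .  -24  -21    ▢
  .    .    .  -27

-18

From row 2, -82 − (-23 + (-20) + (-17)) gives (2,4) = -22.
Column 2 must total -82; the given cells sum to -69, so (4,2) = -13.
Column 3 must total -82; the given cells sum to -66, so (4,3) = -16.
From main diagonal, -82 − (-20 + (-21) + (-27)) gives (1,1) = -14.
Row 1 must total -82; the given cells sum to -67, so (1,4) = -15.
Row 4: -13 + (-16) + (-27) + ? = -82, so (4,1) = -26.
From column 1, -82 − (-14 + (-23) + (-26)) gives (3,1) = -19.
Column 4 must total -82; the given cells sum to -64, so (3,4) = -18.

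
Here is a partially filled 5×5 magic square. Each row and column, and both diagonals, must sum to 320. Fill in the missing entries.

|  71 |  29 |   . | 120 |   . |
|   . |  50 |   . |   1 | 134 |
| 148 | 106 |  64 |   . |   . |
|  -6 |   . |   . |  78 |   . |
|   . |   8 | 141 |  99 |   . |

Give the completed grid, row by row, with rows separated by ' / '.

Column 2 must total 320; the given cells sum to 193, so (4,2) = 127.
From column 4, 320 − (120 + 1 + 78 + 99) gives (3,4) = 22.
Main diagonal needs 320; the known cells sum to 263, so (5,5) = 57.
Using row 3: 148 + 106 + 64 + 22 + ? → (3,5) = 320 − 340 = -20.
Row 5 needs 320; the known cells sum to 305, so (5,1) = 15.
The remaining cell in column 1 is (2,1) = 320 − 228 = 92.
Anti-diagonal needs 320; the known cells sum to 207, so (1,5) = 113.
From row 1, 320 − (71 + 29 + 120 + 113) gives (1,3) = -13.
Row 2 needs 320; the known cells sum to 277, so (2,3) = 43.
From column 3, 320 − (-13 + 43 + 64 + 141) gives (4,3) = 85.
From column 5, 320 − (113 + 134 + (-20) + 57) gives (4,5) = 36.

71 29 -13 120 113 / 92 50 43 1 134 / 148 106 64 22 -20 / -6 127 85 78 36 / 15 8 141 99 57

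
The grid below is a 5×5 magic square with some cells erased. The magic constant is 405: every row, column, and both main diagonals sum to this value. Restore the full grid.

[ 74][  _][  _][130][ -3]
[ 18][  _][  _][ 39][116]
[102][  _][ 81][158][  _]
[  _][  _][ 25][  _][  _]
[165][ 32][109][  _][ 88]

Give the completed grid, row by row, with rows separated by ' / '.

The remaining cell in row 5 is (5,4) = 405 − 394 = 11.
Column 1 needs 405; the known cells sum to 359, so (4,1) = 46.
Using column 4: 130 + 39 + 158 + 11 + ? → (4,4) = 405 − 338 = 67.
The remaining cell in main diagonal is (2,2) = 405 − 310 = 95.
Anti-diagonal: -3 + 39 + 81 + 165 + ? = 405, so (4,2) = 123.
Row 2 needs 405; the known cells sum to 268, so (2,3) = 137.
From row 4, 405 − (46 + 123 + 25 + 67) gives (4,5) = 144.
From column 3, 405 − (137 + 81 + 25 + 109) gives (1,3) = 53.
The remaining cell in column 5 is (3,5) = 405 − 345 = 60.
The remaining cell in row 1 is (1,2) = 405 − 254 = 151.
Row 3 must total 405; the given cells sum to 401, so (3,2) = 4.

74 151 53 130 -3 / 18 95 137 39 116 / 102 4 81 158 60 / 46 123 25 67 144 / 165 32 109 11 88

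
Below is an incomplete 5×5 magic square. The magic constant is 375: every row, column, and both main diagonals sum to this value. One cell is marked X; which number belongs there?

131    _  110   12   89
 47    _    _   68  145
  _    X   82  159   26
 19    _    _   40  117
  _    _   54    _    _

5

From row 1, 375 − (131 + 110 + 12 + 89) gives (1,2) = 33.
Column 4: 12 + 68 + 159 + 40 + ? = 375, so (5,4) = 96.
Column 5 must total 375; the given cells sum to 377, so (5,5) = -2.
Using main diagonal: 131 + 82 + 40 + (-2) + ? → (2,2) = 375 − 251 = 124.
Row 2 needs 375; the known cells sum to 384, so (2,3) = -9.
Column 3 must total 375; the given cells sum to 237, so (4,3) = 138.
Row 4 needs 375; the known cells sum to 314, so (4,2) = 61.
Using anti-diagonal: 89 + 68 + 82 + 61 + ? → (5,1) = 375 − 300 = 75.
Row 5 must total 375; the given cells sum to 223, so (5,2) = 152.
From column 1, 375 − (131 + 47 + 19 + 75) gives (3,1) = 103.
Column 2 must total 375; the given cells sum to 370, so (3,2) = 5.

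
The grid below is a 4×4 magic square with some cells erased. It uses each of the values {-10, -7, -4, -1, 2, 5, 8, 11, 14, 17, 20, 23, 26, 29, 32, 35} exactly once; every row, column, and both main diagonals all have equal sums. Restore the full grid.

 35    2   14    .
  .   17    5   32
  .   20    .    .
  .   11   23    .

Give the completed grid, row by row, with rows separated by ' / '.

35 2 14 -1 / -4 17 5 32 / -7 20 8 29 / 26 11 23 -10

The 16 entries sum to 200, so each line sums to 200/4 = 50.
Row 1 needs 50; the known cells sum to 51, so (1,4) = -1.
Row 2: 17 + 5 + 32 + ? = 50, so (2,1) = -4.
The remaining cell in column 3 is (3,3) = 50 − 42 = 8.
The remaining cell in main diagonal is (4,4) = 50 − 60 = -10.
Anti-diagonal must total 50; the given cells sum to 24, so (4,1) = 26.
Column 1 must total 50; the given cells sum to 57, so (3,1) = -7.
Using column 4: -1 + 32 + (-10) + ? → (3,4) = 50 − 21 = 29.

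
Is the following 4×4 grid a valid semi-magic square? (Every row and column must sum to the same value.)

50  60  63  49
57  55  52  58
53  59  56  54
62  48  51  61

Row 1: 50 + 60 + 63 + 49 = 222.
Row 2: 57 + 55 + 52 + 58 = 222.
Row 3: 53 + 59 + 56 + 54 = 222.
Row 4: 62 + 48 + 51 + 61 = 222.
Column 1: 50 + 57 + 53 + 62 = 222.
Column 2: 60 + 55 + 59 + 48 = 222.
Column 3: 63 + 52 + 56 + 51 = 222.
Column 4: 49 + 58 + 54 + 61 = 222.
All lines sum to 222.

Yes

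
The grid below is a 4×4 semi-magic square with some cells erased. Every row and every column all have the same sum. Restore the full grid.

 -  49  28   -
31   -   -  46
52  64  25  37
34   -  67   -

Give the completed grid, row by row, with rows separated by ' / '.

61 49 28 40 / 31 43 58 46 / 52 64 25 37 / 34 22 67 55

Row 3 is already complete: 52 + 64 + 25 + 37 = 178, so that is the magic constant.
Column 1 must total 178; the given cells sum to 117, so (1,1) = 61.
Column 3 must total 178; the given cells sum to 120, so (2,3) = 58.
The remaining cell in row 1 is (1,4) = 178 − 138 = 40.
Row 2: 31 + 58 + 46 + ? = 178, so (2,2) = 43.
From column 2, 178 − (49 + 43 + 64) gives (4,2) = 22.
Column 4 must total 178; the given cells sum to 123, so (4,4) = 55.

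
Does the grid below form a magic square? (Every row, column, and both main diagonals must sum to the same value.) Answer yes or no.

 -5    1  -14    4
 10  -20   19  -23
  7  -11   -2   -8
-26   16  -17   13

Row 1: -5 + 1 + (-14) + 4 = -14.
Row 2: 10 + (-20) + 19 + (-23) = -14.
Row 3: 7 + (-11) + (-2) + (-8) = -14.
Row 4: -26 + 16 + (-17) + 13 = -14.
Column 1: -5 + 10 + 7 + (-26) = -14.
Column 2: 1 + (-20) + (-11) + 16 = -14.
Column 3: -14 + 19 + (-2) + (-17) = -14.
Column 4: 4 + (-23) + (-8) + 13 = -14.
Main diagonal: -5 + (-20) + (-2) + 13 = -14.
Anti-diagonal: 4 + 19 + (-11) + (-26) = -14.
All lines sum to -14.

Yes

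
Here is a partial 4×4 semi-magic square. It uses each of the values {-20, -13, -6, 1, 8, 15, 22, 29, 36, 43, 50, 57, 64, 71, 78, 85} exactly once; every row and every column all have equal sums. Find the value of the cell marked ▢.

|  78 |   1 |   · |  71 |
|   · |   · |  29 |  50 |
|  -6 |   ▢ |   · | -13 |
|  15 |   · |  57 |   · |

The 16 entries sum to 520, so each line sums to 520/4 = 130.
Row 1: 78 + 1 + 71 + ? = 130, so (1,3) = -20.
Column 1 needs 130; the known cells sum to 87, so (2,1) = 43.
Using column 3: -20 + 29 + 57 + ? → (3,3) = 130 − 66 = 64.
Column 4 needs 130; the known cells sum to 108, so (4,4) = 22.
Using row 2: 43 + 29 + 50 + ? → (2,2) = 130 − 122 = 8.
Using row 3: -6 + 64 + (-13) + ? → (3,2) = 130 − 45 = 85.

85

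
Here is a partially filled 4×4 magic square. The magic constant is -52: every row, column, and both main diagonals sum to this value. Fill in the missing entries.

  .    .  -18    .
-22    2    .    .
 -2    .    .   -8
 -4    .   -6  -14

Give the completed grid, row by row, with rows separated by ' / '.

-24 0 -18 -10 / -22 2 -12 -20 / -2 -26 -16 -8 / -4 -28 -6 -14

Row 4 must total -52; the given cells sum to -24, so (4,2) = -28.
The remaining cell in column 1 is (1,1) = -52 − (-28) = -24.
Main diagonal needs -52; the known cells sum to -36, so (3,3) = -16.
Row 3: -2 + (-16) + (-8) + ? = -52, so (3,2) = -26.
Using column 2: 2 + (-26) + (-28) + ? → (1,2) = -52 − (-52) = 0.
Column 3 needs -52; the known cells sum to -40, so (2,3) = -12.
From anti-diagonal, -52 − (-12 + (-26) + (-4)) gives (1,4) = -10.
Row 2 needs -52; the known cells sum to -32, so (2,4) = -20.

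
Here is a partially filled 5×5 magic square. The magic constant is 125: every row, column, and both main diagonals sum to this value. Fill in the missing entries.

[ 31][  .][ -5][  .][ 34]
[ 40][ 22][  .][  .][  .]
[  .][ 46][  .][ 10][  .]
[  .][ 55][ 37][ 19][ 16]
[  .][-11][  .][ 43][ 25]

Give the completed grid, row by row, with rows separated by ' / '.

31 13 -5 52 34 / 40 22 4 1 58 / 49 46 28 10 -8 / -2 55 37 19 16 / 7 -11 61 43 25

Using row 4: 55 + 37 + 19 + 16 + ? → (4,1) = 125 − 127 = -2.
Column 2 must total 125; the given cells sum to 112, so (1,2) = 13.
The remaining cell in main diagonal is (3,3) = 125 − 97 = 28.
Row 1 needs 125; the known cells sum to 73, so (1,4) = 52.
From column 4, 125 − (52 + 10 + 19 + 43) gives (2,4) = 1.
Using anti-diagonal: 34 + 1 + 28 + 55 + ? → (5,1) = 125 − 118 = 7.
Row 5: 7 + (-11) + 43 + 25 + ? = 125, so (5,3) = 61.
Column 1 must total 125; the given cells sum to 76, so (3,1) = 49.
Column 3 must total 125; the given cells sum to 121, so (2,3) = 4.
The remaining cell in row 2 is (2,5) = 125 − 67 = 58.
Using row 3: 49 + 46 + 28 + 10 + ? → (3,5) = 125 − 133 = -8.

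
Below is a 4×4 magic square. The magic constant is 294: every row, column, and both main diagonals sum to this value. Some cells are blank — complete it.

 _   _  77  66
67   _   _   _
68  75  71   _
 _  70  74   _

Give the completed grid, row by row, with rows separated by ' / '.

78 73 77 66 / 67 76 72 79 / 68 75 71 80 / 81 70 74 69

Row 3 needs 294; the known cells sum to 214, so (3,4) = 80.
The remaining cell in column 3 is (2,3) = 294 − 222 = 72.
Anti-diagonal needs 294; the known cells sum to 213, so (4,1) = 81.
Row 4 must total 294; the given cells sum to 225, so (4,4) = 69.
Column 1 needs 294; the known cells sum to 216, so (1,1) = 78.
The remaining cell in column 4 is (2,4) = 294 − 215 = 79.
From main diagonal, 294 − (78 + 71 + 69) gives (2,2) = 76.
Row 1 must total 294; the given cells sum to 221, so (1,2) = 73.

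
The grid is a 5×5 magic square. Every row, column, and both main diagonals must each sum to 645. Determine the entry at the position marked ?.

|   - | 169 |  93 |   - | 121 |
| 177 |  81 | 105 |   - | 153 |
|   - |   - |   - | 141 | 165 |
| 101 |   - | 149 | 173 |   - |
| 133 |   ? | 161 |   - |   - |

Row 2 must total 645; the given cells sum to 516, so (2,4) = 129.
Column 3 needs 645; the known cells sum to 508, so (3,3) = 137.
Anti-diagonal needs 645; the known cells sum to 520, so (4,2) = 125.
Row 4 must total 645; the given cells sum to 548, so (4,5) = 97.
Using column 5: 121 + 153 + 165 + 97 + ? → (5,5) = 645 − 536 = 109.
Main diagonal: 81 + 137 + 173 + 109 + ? = 645, so (1,1) = 145.
Row 1 needs 645; the known cells sum to 528, so (1,4) = 117.
The remaining cell in column 1 is (3,1) = 645 − 556 = 89.
From column 4, 645 − (117 + 129 + 141 + 173) gives (5,4) = 85.
Row 3: 89 + 137 + 141 + 165 + ? = 645, so (3,2) = 113.
Row 5 needs 645; the known cells sum to 488, so (5,2) = 157.

157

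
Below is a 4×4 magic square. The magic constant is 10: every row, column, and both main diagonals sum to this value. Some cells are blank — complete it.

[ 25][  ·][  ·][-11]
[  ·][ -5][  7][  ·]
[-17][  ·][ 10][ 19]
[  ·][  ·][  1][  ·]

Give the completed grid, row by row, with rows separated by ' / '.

25 4 -8 -11 / -14 -5 7 22 / -17 -2 10 19 / 16 13 1 -20

From row 3, 10 − (-17 + 10 + 19) gives (3,2) = -2.
Column 3 needs 10; the known cells sum to 18, so (1,3) = -8.
Main diagonal must total 10; the given cells sum to 30, so (4,4) = -20.
Anti-diagonal: -11 + 7 + (-2) + ? = 10, so (4,1) = 16.
Row 1 needs 10; the known cells sum to 6, so (1,2) = 4.
The remaining cell in row 4 is (4,2) = 10 − (-3) = 13.
Using column 1: 25 + (-17) + 16 + ? → (2,1) = 10 − 24 = -14.
Column 4 needs 10; the known cells sum to -12, so (2,4) = 22.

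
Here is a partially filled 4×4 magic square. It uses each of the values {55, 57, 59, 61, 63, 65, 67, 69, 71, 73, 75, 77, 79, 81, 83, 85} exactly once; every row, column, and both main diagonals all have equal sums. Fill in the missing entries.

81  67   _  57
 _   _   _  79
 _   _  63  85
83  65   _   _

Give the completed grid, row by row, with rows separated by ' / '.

81 67 75 57 / 55 77 69 79 / 61 71 63 85 / 83 65 73 59

The 16 entries sum to 1120, so each line sums to 1120/4 = 280.
Row 1 needs 280; the known cells sum to 205, so (1,3) = 75.
Column 4 needs 280; the known cells sum to 221, so (4,4) = 59.
Main diagonal needs 280; the known cells sum to 203, so (2,2) = 77.
The remaining cell in row 4 is (4,3) = 280 − 207 = 73.
The remaining cell in column 2 is (3,2) = 280 − 209 = 71.
Column 3 needs 280; the known cells sum to 211, so (2,3) = 69.
The remaining cell in row 2 is (2,1) = 280 − 225 = 55.
From row 3, 280 − (71 + 63 + 85) gives (3,1) = 61.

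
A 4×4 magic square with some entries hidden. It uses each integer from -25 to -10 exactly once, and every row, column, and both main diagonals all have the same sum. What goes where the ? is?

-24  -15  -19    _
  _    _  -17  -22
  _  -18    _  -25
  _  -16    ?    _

The entries are -25 through -10, which sum to -280, so each line sums to -280/4 = -70.
Row 1 must total -70; the given cells sum to -58, so (1,4) = -12.
Column 2 must total -70; the given cells sum to -49, so (2,2) = -21.
Column 4 must total -70; the given cells sum to -59, so (4,4) = -11.
Using main diagonal: -24 + (-21) + (-11) + ? → (3,3) = -70 − (-56) = -14.
Anti-diagonal needs -70; the known cells sum to -47, so (4,1) = -23.
Using row 2: -21 + (-17) + (-22) + ? → (2,1) = -70 − (-60) = -10.
Row 3 must total -70; the given cells sum to -57, so (3,1) = -13.
Row 4 must total -70; the given cells sum to -50, so (4,3) = -20.

-20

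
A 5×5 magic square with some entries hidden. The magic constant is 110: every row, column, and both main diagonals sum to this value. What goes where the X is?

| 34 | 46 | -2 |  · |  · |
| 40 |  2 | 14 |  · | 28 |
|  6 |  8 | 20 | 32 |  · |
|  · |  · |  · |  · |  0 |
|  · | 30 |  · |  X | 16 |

4

Row 2 needs 110; the known cells sum to 84, so (2,4) = 26.
Row 3 needs 110; the known cells sum to 66, so (3,5) = 44.
The remaining cell in column 2 is (4,2) = 110 − 86 = 24.
From column 5, 110 − (28 + 44 + 0 + 16) gives (1,5) = 22.
The remaining cell in main diagonal is (4,4) = 110 − 72 = 38.
Anti-diagonal needs 110; the known cells sum to 92, so (5,1) = 18.
Using row 1: 34 + 46 + (-2) + 22 + ? → (1,4) = 110 − 100 = 10.
From column 1, 110 − (34 + 40 + 6 + 18) gives (4,1) = 12.
The remaining cell in column 4 is (5,4) = 110 − 106 = 4.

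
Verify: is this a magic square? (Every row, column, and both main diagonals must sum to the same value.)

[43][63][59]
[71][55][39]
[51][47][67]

Row 1: 43 + 63 + 59 = 165.
Row 2: 71 + 55 + 39 = 165.
Row 3: 51 + 47 + 67 = 165.
Column 1: 43 + 71 + 51 = 165.
Column 2: 63 + 55 + 47 = 165.
Column 3: 59 + 39 + 67 = 165.
Main diagonal: 43 + 55 + 67 = 165.
Anti-diagonal: 59 + 55 + 51 = 165.
All lines sum to 165.

Yes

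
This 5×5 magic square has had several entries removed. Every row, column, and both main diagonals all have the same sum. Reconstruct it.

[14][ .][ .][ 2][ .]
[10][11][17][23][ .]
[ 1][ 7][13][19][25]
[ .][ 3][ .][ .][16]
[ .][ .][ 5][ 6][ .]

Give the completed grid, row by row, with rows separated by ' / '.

Row 3 is already complete: 1 + 7 + 13 + 19 + 25 = 65, so that is the magic constant.
Row 2: 10 + 11 + 17 + 23 + ? = 65, so (2,5) = 4.
Column 4 must total 65; the given cells sum to 50, so (4,4) = 15.
The remaining cell in main diagonal is (5,5) = 65 − 53 = 12.
Column 5 needs 65; the known cells sum to 57, so (1,5) = 8.
From anti-diagonal, 65 − (8 + 23 + 13 + 3) gives (5,1) = 18.
From row 5, 65 − (18 + 5 + 6 + 12) gives (5,2) = 24.
Column 1: 14 + 10 + 1 + 18 + ? = 65, so (4,1) = 22.
Using column 2: 11 + 7 + 3 + 24 + ? → (1,2) = 65 − 45 = 20.
Row 1: 14 + 20 + 2 + 8 + ? = 65, so (1,3) = 21.
Using row 4: 22 + 3 + 15 + 16 + ? → (4,3) = 65 − 56 = 9.

14 20 21 2 8 / 10 11 17 23 4 / 1 7 13 19 25 / 22 3 9 15 16 / 18 24 5 6 12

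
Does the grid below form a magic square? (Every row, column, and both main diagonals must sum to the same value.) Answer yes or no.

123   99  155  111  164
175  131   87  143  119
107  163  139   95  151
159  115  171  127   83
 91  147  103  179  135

No — column 5 sums to 652 but main diagonal sums to 655.

Row 1: 123 + 99 + 155 + 111 + 164 = 652.
Row 2: 175 + 131 + 87 + 143 + 119 = 655.
Row 3: 107 + 163 + 139 + 95 + 151 = 655.
Row 4: 159 + 115 + 171 + 127 + 83 = 655.
Row 5: 91 + 147 + 103 + 179 + 135 = 655.
Column 1: 123 + 175 + 107 + 159 + 91 = 655.
Column 2: 99 + 131 + 163 + 115 + 147 = 655.
Column 3: 155 + 87 + 139 + 171 + 103 = 655.
Column 4: 111 + 143 + 95 + 127 + 179 = 655.
Column 5: 164 + 119 + 151 + 83 + 135 = 652.
Main diagonal: 123 + 131 + 139 + 127 + 135 = 655.
Anti-diagonal: 164 + 143 + 139 + 115 + 91 = 652.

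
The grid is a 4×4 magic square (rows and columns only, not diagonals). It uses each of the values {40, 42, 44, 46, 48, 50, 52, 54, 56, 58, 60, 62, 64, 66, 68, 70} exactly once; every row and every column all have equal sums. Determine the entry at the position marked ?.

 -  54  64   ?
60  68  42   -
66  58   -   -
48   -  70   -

56

The 16 entries sum to 880, so each line sums to 880/4 = 220.
Row 2 needs 220; the known cells sum to 170, so (2,4) = 50.
The remaining cell in column 1 is (1,1) = 220 − 174 = 46.
From column 2, 220 − (54 + 68 + 58) gives (4,2) = 40.
Column 3 must total 220; the given cells sum to 176, so (3,3) = 44.
Row 1 must total 220; the given cells sum to 164, so (1,4) = 56.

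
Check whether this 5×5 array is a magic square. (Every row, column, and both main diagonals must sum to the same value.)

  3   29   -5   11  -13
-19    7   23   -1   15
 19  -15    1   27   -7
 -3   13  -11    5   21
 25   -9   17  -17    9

Yes

Row 1: 3 + 29 + (-5) + 11 + (-13) = 25.
Row 2: -19 + 7 + 23 + (-1) + 15 = 25.
Row 3: 19 + (-15) + 1 + 27 + (-7) = 25.
Row 4: -3 + 13 + (-11) + 5 + 21 = 25.
Row 5: 25 + (-9) + 17 + (-17) + 9 = 25.
Column 1: 3 + (-19) + 19 + (-3) + 25 = 25.
Column 2: 29 + 7 + (-15) + 13 + (-9) = 25.
Column 3: -5 + 23 + 1 + (-11) + 17 = 25.
Column 4: 11 + (-1) + 27 + 5 + (-17) = 25.
Column 5: -13 + 15 + (-7) + 21 + 9 = 25.
Main diagonal: 3 + 7 + 1 + 5 + 9 = 25.
Anti-diagonal: -13 + (-1) + 1 + 13 + 25 = 25.
All lines sum to 25.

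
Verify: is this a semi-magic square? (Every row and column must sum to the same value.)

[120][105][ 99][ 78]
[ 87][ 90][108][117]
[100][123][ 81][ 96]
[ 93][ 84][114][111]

No — column 4 sums to 402 but row 3 sums to 400.

Row 1: 120 + 105 + 99 + 78 = 402.
Row 2: 87 + 90 + 108 + 117 = 402.
Row 3: 100 + 123 + 81 + 96 = 400.
Row 4: 93 + 84 + 114 + 111 = 402.
Column 1: 120 + 87 + 100 + 93 = 400.
Column 2: 105 + 90 + 123 + 84 = 402.
Column 3: 99 + 108 + 81 + 114 = 402.
Column 4: 78 + 117 + 96 + 111 = 402.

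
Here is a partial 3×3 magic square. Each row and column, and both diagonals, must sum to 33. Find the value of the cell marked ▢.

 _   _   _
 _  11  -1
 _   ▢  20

Row 2: 11 + (-1) + ? = 33, so (2,1) = 23.
From column 3, 33 − (-1 + 20) gives (1,3) = 14.
Main diagonal needs 33; the known cells sum to 31, so (1,1) = 2.
Anti-diagonal: 14 + 11 + ? = 33, so (3,1) = 8.
Row 1 must total 33; the given cells sum to 16, so (1,2) = 17.
Row 3 must total 33; the given cells sum to 28, so (3,2) = 5.

5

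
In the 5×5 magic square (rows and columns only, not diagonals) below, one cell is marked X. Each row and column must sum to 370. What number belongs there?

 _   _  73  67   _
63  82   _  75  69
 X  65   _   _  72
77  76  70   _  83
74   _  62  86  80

71

Using row 2: 63 + 82 + 75 + 69 + ? → (2,3) = 370 − 289 = 81.
The remaining cell in row 4 is (4,4) = 370 − 306 = 64.
Using row 5: 74 + 62 + 86 + 80 + ? → (5,2) = 370 − 302 = 68.
The remaining cell in column 2 is (1,2) = 370 − 291 = 79.
Column 3 needs 370; the known cells sum to 286, so (3,3) = 84.
Column 4: 67 + 75 + 64 + 86 + ? = 370, so (3,4) = 78.
From column 5, 370 − (69 + 72 + 83 + 80) gives (1,5) = 66.
From row 1, 370 − (79 + 73 + 67 + 66) gives (1,1) = 85.
From row 3, 370 − (65 + 84 + 78 + 72) gives (3,1) = 71.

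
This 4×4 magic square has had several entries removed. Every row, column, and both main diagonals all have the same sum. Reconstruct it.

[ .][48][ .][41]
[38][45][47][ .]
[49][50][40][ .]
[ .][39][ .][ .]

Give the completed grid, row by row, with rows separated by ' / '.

51 48 42 41 / 38 45 47 52 / 49 50 40 43 / 44 39 53 46

Column 2 is already complete: 48 + 45 + 50 + 39 = 182, so that is the magic constant.
The remaining cell in row 2 is (2,4) = 182 − 130 = 52.
The remaining cell in row 3 is (3,4) = 182 − 139 = 43.
From column 4, 182 − (41 + 52 + 43) gives (4,4) = 46.
Main diagonal: 45 + 40 + 46 + ? = 182, so (1,1) = 51.
The remaining cell in anti-diagonal is (4,1) = 182 − 138 = 44.
The remaining cell in row 1 is (1,3) = 182 − 140 = 42.
Row 4 needs 182; the known cells sum to 129, so (4,3) = 53.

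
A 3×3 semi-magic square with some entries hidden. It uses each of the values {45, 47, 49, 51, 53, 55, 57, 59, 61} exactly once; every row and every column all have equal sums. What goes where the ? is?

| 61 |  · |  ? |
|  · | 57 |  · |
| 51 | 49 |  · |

The 9 entries sum to 477, so each line sums to 477/3 = 159.
Using row 3: 51 + 49 + ? → (3,3) = 159 − 100 = 59.
Column 1: 61 + 51 + ? = 159, so (2,1) = 47.
Column 2 must total 159; the given cells sum to 106, so (1,2) = 53.
Row 1 must total 159; the given cells sum to 114, so (1,3) = 45.

45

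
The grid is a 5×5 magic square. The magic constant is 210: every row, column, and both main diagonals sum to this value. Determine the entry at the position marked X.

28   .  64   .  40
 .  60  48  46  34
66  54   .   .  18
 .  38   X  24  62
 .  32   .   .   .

The remaining cell in row 2 is (2,1) = 210 − 188 = 22.
The remaining cell in column 2 is (1,2) = 210 − 184 = 26.
The remaining cell in column 5 is (5,5) = 210 − 154 = 56.
Main diagonal needs 210; the known cells sum to 168, so (3,3) = 42.
Anti-diagonal must total 210; the given cells sum to 166, so (5,1) = 44.
From row 1, 210 − (28 + 26 + 64 + 40) gives (1,4) = 52.
From row 3, 210 − (66 + 54 + 42 + 18) gives (3,4) = 30.
From column 1, 210 − (28 + 22 + 66 + 44) gives (4,1) = 50.
Column 4 must total 210; the given cells sum to 152, so (5,4) = 58.
Row 4 must total 210; the given cells sum to 174, so (4,3) = 36.

36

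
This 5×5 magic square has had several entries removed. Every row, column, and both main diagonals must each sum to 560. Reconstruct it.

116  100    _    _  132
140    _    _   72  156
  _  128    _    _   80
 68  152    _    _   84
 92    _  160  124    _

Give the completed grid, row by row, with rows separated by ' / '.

Column 1: 116 + 140 + 68 + 92 + ? = 560, so (3,1) = 144.
From column 5, 560 − (132 + 156 + 80 + 84) gives (5,5) = 108.
From anti-diagonal, 560 − (132 + 72 + 152 + 92) gives (3,3) = 112.
From row 3, 560 − (144 + 128 + 112 + 80) gives (3,4) = 96.
Row 5: 92 + 160 + 124 + 108 + ? = 560, so (5,2) = 76.
From column 2, 560 − (100 + 128 + 152 + 76) gives (2,2) = 104.
Main diagonal needs 560; the known cells sum to 440, so (4,4) = 120.
The remaining cell in row 2 is (2,3) = 560 − 472 = 88.
Row 4 must total 560; the given cells sum to 424, so (4,3) = 136.
Column 3 needs 560; the known cells sum to 496, so (1,3) = 64.
Column 4: 72 + 96 + 120 + 124 + ? = 560, so (1,4) = 148.

116 100 64 148 132 / 140 104 88 72 156 / 144 128 112 96 80 / 68 152 136 120 84 / 92 76 160 124 108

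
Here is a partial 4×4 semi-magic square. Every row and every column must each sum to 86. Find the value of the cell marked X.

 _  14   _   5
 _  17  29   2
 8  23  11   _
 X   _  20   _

Using row 2: 17 + 29 + 2 + ? → (2,1) = 86 − 48 = 38.
Row 3: 8 + 23 + 11 + ? = 86, so (3,4) = 44.
Column 2: 14 + 17 + 23 + ? = 86, so (4,2) = 32.
From column 3, 86 − (29 + 11 + 20) gives (1,3) = 26.
From column 4, 86 − (5 + 2 + 44) gives (4,4) = 35.
From row 1, 86 − (14 + 26 + 5) gives (1,1) = 41.
Row 4 must total 86; the given cells sum to 87, so (4,1) = -1.

-1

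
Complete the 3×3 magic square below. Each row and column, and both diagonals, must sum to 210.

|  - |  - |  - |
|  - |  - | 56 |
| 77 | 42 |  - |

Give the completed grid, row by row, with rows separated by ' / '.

49 98 63 / 84 70 56 / 77 42 91

The remaining cell in row 3 is (3,3) = 210 − 119 = 91.
Using column 3: 56 + 91 + ? → (1,3) = 210 − 147 = 63.
Anti-diagonal must total 210; the given cells sum to 140, so (2,2) = 70.
Row 2 must total 210; the given cells sum to 126, so (2,1) = 84.
Using column 1: 84 + 77 + ? → (1,1) = 210 − 161 = 49.
Column 2 must total 210; the given cells sum to 112, so (1,2) = 98.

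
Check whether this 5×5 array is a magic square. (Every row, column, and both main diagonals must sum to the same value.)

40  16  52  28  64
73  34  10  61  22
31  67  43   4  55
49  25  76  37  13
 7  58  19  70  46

Yes

Row 1: 40 + 16 + 52 + 28 + 64 = 200.
Row 2: 73 + 34 + 10 + 61 + 22 = 200.
Row 3: 31 + 67 + 43 + 4 + 55 = 200.
Row 4: 49 + 25 + 76 + 37 + 13 = 200.
Row 5: 7 + 58 + 19 + 70 + 46 = 200.
Column 1: 40 + 73 + 31 + 49 + 7 = 200.
Column 2: 16 + 34 + 67 + 25 + 58 = 200.
Column 3: 52 + 10 + 43 + 76 + 19 = 200.
Column 4: 28 + 61 + 4 + 37 + 70 = 200.
Column 5: 64 + 22 + 55 + 13 + 46 = 200.
Main diagonal: 40 + 34 + 43 + 37 + 46 = 200.
Anti-diagonal: 64 + 61 + 43 + 25 + 7 = 200.
All lines sum to 200.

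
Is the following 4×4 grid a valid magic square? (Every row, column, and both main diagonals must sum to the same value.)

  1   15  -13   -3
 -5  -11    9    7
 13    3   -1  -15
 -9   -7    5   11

Yes

Row 1: 1 + 15 + (-13) + (-3) = 0.
Row 2: -5 + (-11) + 9 + 7 = 0.
Row 3: 13 + 3 + (-1) + (-15) = 0.
Row 4: -9 + (-7) + 5 + 11 = 0.
Column 1: 1 + (-5) + 13 + (-9) = 0.
Column 2: 15 + (-11) + 3 + (-7) = 0.
Column 3: -13 + 9 + (-1) + 5 = 0.
Column 4: -3 + 7 + (-15) + 11 = 0.
Main diagonal: 1 + (-11) + (-1) + 11 = 0.
Anti-diagonal: -3 + 9 + 3 + (-9) = 0.
All lines sum to 0.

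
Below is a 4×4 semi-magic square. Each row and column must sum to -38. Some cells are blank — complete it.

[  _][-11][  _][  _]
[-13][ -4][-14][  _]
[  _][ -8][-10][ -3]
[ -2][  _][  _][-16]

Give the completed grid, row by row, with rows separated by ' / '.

-6 -11 -9 -12 / -13 -4 -14 -7 / -17 -8 -10 -3 / -2 -15 -5 -16

Using row 2: -13 + (-4) + (-14) + ? → (2,4) = -38 − (-31) = -7.
Row 3 must total -38; the given cells sum to -21, so (3,1) = -17.
Using column 1: -13 + (-17) + (-2) + ? → (1,1) = -38 − (-32) = -6.
Column 2: -11 + (-4) + (-8) + ? = -38, so (4,2) = -15.
The remaining cell in column 4 is (1,4) = -38 − (-26) = -12.
Row 1 needs -38; the known cells sum to -29, so (1,3) = -9.
Row 4: -2 + (-15) + (-16) + ? = -38, so (4,3) = -5.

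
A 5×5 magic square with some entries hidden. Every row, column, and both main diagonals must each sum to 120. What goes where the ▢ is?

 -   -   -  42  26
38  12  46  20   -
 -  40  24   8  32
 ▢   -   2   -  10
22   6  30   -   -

Row 2 must total 120; the given cells sum to 116, so (2,5) = 4.
Row 3: 40 + 24 + 8 + 32 + ? = 120, so (3,1) = 16.
Using column 3: 46 + 24 + 2 + 30 + ? → (1,3) = 120 − 102 = 18.
Column 5 must total 120; the given cells sum to 72, so (5,5) = 48.
Anti-diagonal needs 120; the known cells sum to 92, so (4,2) = 28.
The remaining cell in row 5 is (5,4) = 120 − 106 = 14.
The remaining cell in column 2 is (1,2) = 120 − 86 = 34.
Using column 4: 42 + 20 + 8 + 14 + ? → (4,4) = 120 − 84 = 36.
Main diagonal: 12 + 24 + 36 + 48 + ? = 120, so (1,1) = 0.
Row 4: 28 + 2 + 36 + 10 + ? = 120, so (4,1) = 44.

44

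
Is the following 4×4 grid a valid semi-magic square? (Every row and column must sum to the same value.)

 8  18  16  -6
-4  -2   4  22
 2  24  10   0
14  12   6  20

Row 1: 8 + 18 + 16 + (-6) = 36.
Row 2: -4 + (-2) + 4 + 22 = 20.
Row 3: 2 + 24 + 10 + 0 = 36.
Row 4: 14 + 12 + 6 + 20 = 52.
Column 1: 8 + (-4) + 2 + 14 = 20.
Column 2: 18 + (-2) + 24 + 12 = 52.
Column 3: 16 + 4 + 10 + 6 = 36.
Column 4: -6 + 22 + 0 + 20 = 36.

No — row 4 sums to 52 but row 2 sums to 20.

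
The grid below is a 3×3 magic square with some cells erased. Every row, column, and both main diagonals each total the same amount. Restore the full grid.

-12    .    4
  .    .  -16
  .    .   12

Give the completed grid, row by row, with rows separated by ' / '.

-12 8 4 / 16 0 -16 / -4 -8 12

Column 3 is already complete: 4 + -16 + 12 = 0, so that is the magic constant.
Row 1: -12 + 4 + ? = 0, so (1,2) = 8.
Main diagonal must total 0; the given cells sum to 0, so (2,2) = 0.
From anti-diagonal, 0 − (4 + 0) gives (3,1) = -4.
Row 2 needs 0; the known cells sum to -16, so (2,1) = 16.
Row 3 must total 0; the given cells sum to 8, so (3,2) = -8.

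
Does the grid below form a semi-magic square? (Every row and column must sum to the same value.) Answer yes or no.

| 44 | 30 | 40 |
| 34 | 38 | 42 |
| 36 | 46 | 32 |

Row 1: 44 + 30 + 40 = 114.
Row 2: 34 + 38 + 42 = 114.
Row 3: 36 + 46 + 32 = 114.
Column 1: 44 + 34 + 36 = 114.
Column 2: 30 + 38 + 46 = 114.
Column 3: 40 + 42 + 32 = 114.
All lines sum to 114.

Yes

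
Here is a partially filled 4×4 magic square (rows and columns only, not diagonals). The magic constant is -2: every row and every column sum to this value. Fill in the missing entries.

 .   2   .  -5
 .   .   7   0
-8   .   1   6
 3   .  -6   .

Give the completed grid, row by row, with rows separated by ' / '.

5 2 -4 -5 / -2 -7 7 0 / -8 -1 1 6 / 3 4 -6 -3

From row 3, -2 − (-8 + 1 + 6) gives (3,2) = -1.
Column 3 needs -2; the known cells sum to 2, so (1,3) = -4.
From column 4, -2 − (-5 + 0 + 6) gives (4,4) = -3.
Row 1 must total -2; the given cells sum to -7, so (1,1) = 5.
Using row 4: 3 + (-6) + (-3) + ? → (4,2) = -2 − (-6) = 4.
Column 1 must total -2; the given cells sum to 0, so (2,1) = -2.
The remaining cell in column 2 is (2,2) = -2 − 5 = -7.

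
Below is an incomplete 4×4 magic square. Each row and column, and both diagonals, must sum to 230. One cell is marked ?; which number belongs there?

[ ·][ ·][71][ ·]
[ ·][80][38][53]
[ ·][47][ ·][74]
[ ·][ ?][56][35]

62

From row 2, 230 − (80 + 38 + 53) gives (2,1) = 59.
From column 3, 230 − (71 + 38 + 56) gives (3,3) = 65.
Column 4 needs 230; the known cells sum to 162, so (1,4) = 68.
The remaining cell in main diagonal is (1,1) = 230 − 180 = 50.
Anti-diagonal: 68 + 38 + 47 + ? = 230, so (4,1) = 77.
The remaining cell in row 1 is (1,2) = 230 − 189 = 41.
Row 3 must total 230; the given cells sum to 186, so (3,1) = 44.
Row 4: 77 + 56 + 35 + ? = 230, so (4,2) = 62.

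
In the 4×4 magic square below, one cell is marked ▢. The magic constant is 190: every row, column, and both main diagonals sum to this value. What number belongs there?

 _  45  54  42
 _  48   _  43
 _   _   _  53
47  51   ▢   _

40

Row 1 must total 190; the given cells sum to 141, so (1,1) = 49.
Using column 2: 45 + 48 + 51 + ? → (3,2) = 190 − 144 = 46.
Using column 4: 42 + 43 + 53 + ? → (4,4) = 190 − 138 = 52.
Main diagonal: 49 + 48 + 52 + ? = 190, so (3,3) = 41.
From anti-diagonal, 190 − (42 + 46 + 47) gives (2,3) = 55.
From row 2, 190 − (48 + 55 + 43) gives (2,1) = 44.
Row 3 needs 190; the known cells sum to 140, so (3,1) = 50.
Row 4: 47 + 51 + 52 + ? = 190, so (4,3) = 40.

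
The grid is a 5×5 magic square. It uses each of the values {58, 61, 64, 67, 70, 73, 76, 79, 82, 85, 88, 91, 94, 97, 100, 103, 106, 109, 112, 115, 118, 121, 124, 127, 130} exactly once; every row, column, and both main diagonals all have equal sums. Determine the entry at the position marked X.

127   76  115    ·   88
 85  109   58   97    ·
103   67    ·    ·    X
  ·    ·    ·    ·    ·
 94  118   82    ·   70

79

The 25 entries sum to 2350, so each line sums to 2350/5 = 470.
Row 1: 127 + 76 + 115 + 88 + ? = 470, so (1,4) = 64.
Using row 2: 85 + 109 + 58 + 97 + ? → (2,5) = 470 − 349 = 121.
Row 5: 94 + 118 + 82 + 70 + ? = 470, so (5,4) = 106.
The remaining cell in column 1 is (4,1) = 470 − 409 = 61.
From column 2, 470 − (76 + 109 + 67 + 118) gives (4,2) = 100.
Anti-diagonal must total 470; the given cells sum to 379, so (3,3) = 91.
Column 3 needs 470; the known cells sum to 346, so (4,3) = 124.
The remaining cell in main diagonal is (4,4) = 470 − 397 = 73.
From row 4, 470 − (61 + 100 + 124 + 73) gives (4,5) = 112.
From column 4, 470 − (64 + 97 + 73 + 106) gives (3,4) = 130.
The remaining cell in column 5 is (3,5) = 470 − 391 = 79.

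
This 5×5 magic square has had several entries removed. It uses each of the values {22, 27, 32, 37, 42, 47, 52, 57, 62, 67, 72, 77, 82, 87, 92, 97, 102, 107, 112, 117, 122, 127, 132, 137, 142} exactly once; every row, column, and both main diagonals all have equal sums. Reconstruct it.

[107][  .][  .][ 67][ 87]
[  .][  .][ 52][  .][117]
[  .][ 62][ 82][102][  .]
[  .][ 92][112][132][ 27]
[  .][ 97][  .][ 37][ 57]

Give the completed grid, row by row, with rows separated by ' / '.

107 127 22 67 87 / 137 32 52 72 117 / 42 62 82 102 122 / 47 92 112 132 27 / 77 97 142 37 57

The 25 entries sum to 2050, so each line sums to 2050/5 = 410.
Row 4: 92 + 112 + 132 + 27 + ? = 410, so (4,1) = 47.
Column 4: 67 + 102 + 132 + 37 + ? = 410, so (2,4) = 72.
Column 5 needs 410; the known cells sum to 288, so (3,5) = 122.
Main diagonal needs 410; the known cells sum to 378, so (2,2) = 32.
Anti-diagonal needs 410; the known cells sum to 333, so (5,1) = 77.
The remaining cell in row 2 is (2,1) = 410 − 273 = 137.
Row 3 must total 410; the given cells sum to 368, so (3,1) = 42.
Row 5 needs 410; the known cells sum to 268, so (5,3) = 142.
Column 2 must total 410; the given cells sum to 283, so (1,2) = 127.
Column 3: 52 + 82 + 112 + 142 + ? = 410, so (1,3) = 22.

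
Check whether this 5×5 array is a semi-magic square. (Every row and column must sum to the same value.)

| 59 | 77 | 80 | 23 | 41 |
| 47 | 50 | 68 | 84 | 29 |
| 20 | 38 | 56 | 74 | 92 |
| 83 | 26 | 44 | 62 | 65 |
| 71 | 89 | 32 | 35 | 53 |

Row 1: 59 + 77 + 80 + 23 + 41 = 280.
Row 2: 47 + 50 + 68 + 84 + 29 = 278.
Row 3: 20 + 38 + 56 + 74 + 92 = 280.
Row 4: 83 + 26 + 44 + 62 + 65 = 280.
Row 5: 71 + 89 + 32 + 35 + 53 = 280.
Column 1: 59 + 47 + 20 + 83 + 71 = 280.
Column 2: 77 + 50 + 38 + 26 + 89 = 280.
Column 3: 80 + 68 + 56 + 44 + 32 = 280.
Column 4: 23 + 84 + 74 + 62 + 35 = 278.
Column 5: 41 + 29 + 92 + 65 + 53 = 280.

No — row 3 sums to 280 but row 2 sums to 278.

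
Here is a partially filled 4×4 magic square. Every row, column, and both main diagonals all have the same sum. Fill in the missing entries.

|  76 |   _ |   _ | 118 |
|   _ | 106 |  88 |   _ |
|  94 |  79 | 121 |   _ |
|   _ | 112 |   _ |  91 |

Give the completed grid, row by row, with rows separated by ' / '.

Main diagonal is already complete: 76 + 106 + 121 + 91 = 394, so that is the magic constant.
The remaining cell in row 3 is (3,4) = 394 − 294 = 100.
Column 2: 106 + 79 + 112 + ? = 394, so (1,2) = 97.
Using column 4: 118 + 100 + 91 + ? → (2,4) = 394 − 309 = 85.
From anti-diagonal, 394 − (118 + 88 + 79) gives (4,1) = 109.
Using row 1: 76 + 97 + 118 + ? → (1,3) = 394 − 291 = 103.
Row 2: 106 + 88 + 85 + ? = 394, so (2,1) = 115.
Row 4: 109 + 112 + 91 + ? = 394, so (4,3) = 82.

76 97 103 118 / 115 106 88 85 / 94 79 121 100 / 109 112 82 91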